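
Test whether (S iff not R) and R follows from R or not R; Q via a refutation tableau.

Initial set: {T (R or not R); T Q; F ((S iff not R) and R)}.
T (R or not R): β-rule — branch into T R  //  T not R.
  branch 1 (add T R):
    F ((S iff not R) and R): β-rule — branch into F (S iff not R)  //  F R.
      branch 1.1 (add F (S iff not R)):
        F (S iff not R): β-rule — branch into T S, F not R  //  F S, T not R.
          branch 1.1.1 (add T S, F not R):
            ○ open, literals {Q=1, R=1, S=1}.
          branch 1.1.2 (add F S, T not R):
            × closes — contains both R and not R.
      branch 1.2 (add F R):
        × closes — contains both R and not R.
  branch 2 (add T not R):
    F ((S iff not R) and R): β-rule — branch into F (S iff not R)  //  F R.
      branch 2.1 (add F (S iff not R)):
        F (S iff not R): β-rule — branch into T S, F not R  //  F S, T not R.
          branch 2.1.1 (add T S, F not R):
            × closes — contains both R and not R.
          branch 2.1.2 (add F S, T not R):
            ○ open, literals {Q=1, R=0, S=0}.
      branch 2.2 (add F R):
        ○ open, literals {Q=1, R=0}.
3 branches closed, 3 open.
An open branch gives a countermodel: Q=1, R=1, S=1 (unmentioned atoms arbitrary); the premises hold there but the conclusion fails.

No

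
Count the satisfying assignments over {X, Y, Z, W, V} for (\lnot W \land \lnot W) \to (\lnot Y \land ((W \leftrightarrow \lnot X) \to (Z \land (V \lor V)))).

Initial set: {((\lnot W \land \lnot W) \to (\lnot Y \land ((W \leftrightarrow \lnot X) \to (Z \land (V \lor V)))))}.
((\lnot W \land \lnot W) \to (\lnot Y \land ((W \leftrightarrow \lnot X) \to (Z \land (V \lor V))))): β-rule — branch into \lnot (\lnot W \land \lnot W)  //  (\lnot Y \land ((W \leftrightarrow \lnot X) \to (Z \land (V \lor V)))).
  branch 1 (add \lnot (\lnot W \land \lnot W)):
    \lnot (\lnot W \land \lnot W): β-rule — branch into \lnot \lnot W  //  \lnot \lnot W.
      branch 1.1 (add \lnot \lnot W):
        ○ open, literals {W=T}.
      branch 1.2 (add \lnot \lnot W):
        ○ open, literals {W=T}.
  branch 2 (add (\lnot Y \land ((W \leftrightarrow \lnot X) \to (Z \land (V \lor V))))):
    (\lnot Y \land ((W \leftrightarrow \lnot X) \to (Z \land (V \lor V)))): α-rule — add \lnot Y, ((W \leftrightarrow \lnot X) \to (Z \land (V \lor V))).
    ((W \leftrightarrow \lnot X) \to (Z \land (V \lor V))): β-rule — branch into \lnot (W \leftrightarrow \lnot X)  //  (Z \land (V \lor V)).
      branch 2.1 (add \lnot (W \leftrightarrow \lnot X)):
        \lnot (W \leftrightarrow \lnot X): β-rule — branch into W, \lnot \lnot X  //  \lnot W, \lnot X.
          branch 2.1.1 (add W, \lnot \lnot X):
            ○ open, literals {W=T, X=T, Y=F}.
          branch 2.1.2 (add \lnot W, \lnot X):
            ○ open, literals {W=F, X=F, Y=F}.
      branch 2.2 (add (Z \land (V \lor V))):
        (Z \land (V \lor V)): α-rule — add Z, (V \lor V).
        (V \lor V): β-rule — branch into V  //  V.
          branch 2.2.1 (add V):
            ○ open, literals {V=T, Y=F, Z=T}.
          branch 2.2.2 (add V):
            ○ open, literals {V=T, Y=F, Z=T}.
0 branches closed, 6 open.
Each open branch fixes some atoms; the unmentioned ones are free. Counting distinct full assignments: branch {W=T} (X, Y, Z, V) contributes 16 new; branch {W=T} (X, Y, Z, V) contributes 0 new; branch {W=T, X=T, Y=F} (Z, V) contributes 0 new; branch {W=F, X=F, Y=F} (Z, V) contributes 4 new; branch {V=T, Y=F, Z=T} (X, W) contributes 1 new; branch {V=T, Y=F, Z=T} (X, W) contributes 0 new. Total: 21.

21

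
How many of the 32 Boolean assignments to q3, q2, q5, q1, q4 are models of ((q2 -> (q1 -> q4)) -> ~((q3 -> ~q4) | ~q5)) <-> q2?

Initial set: {(((q2 -> (q1 -> q4)) -> ~((q3 -> ~q4) | ~q5)) <-> q2)}.
(((q2 -> (q1 -> q4)) -> ~((q3 -> ~q4) | ~q5)) <-> q2): β-rule — branch into ((q2 -> (q1 -> q4)) -> ~((q3 -> ~q4) | ~q5)), q2  //  ~((q2 -> (q1 -> q4)) -> ~((q3 -> ~q4) | ~q5)), ~q2.
  branch 1 (add ((q2 -> (q1 -> q4)) -> ~((q3 -> ~q4) | ~q5)), q2):
    ((q2 -> (q1 -> q4)) -> ~((q3 -> ~q4) | ~q5)): β-rule — branch into ~(q2 -> (q1 -> q4))  //  ~((q3 -> ~q4) | ~q5).
      branch 1.1 (add ~(q2 -> (q1 -> q4))):
        ~(q2 -> (q1 -> q4)): α-rule — add q2, ~(q1 -> q4).
        ~(q1 -> q4): α-rule — add q1, ~q4.
        ○ open, literals {q1=T, q2=T, q4=F}.
      branch 1.2 (add ~((q3 -> ~q4) | ~q5)):
        ~((q3 -> ~q4) | ~q5): α-rule — add ~(q3 -> ~q4), ~~q5.
        ~(q3 -> ~q4): α-rule — add q3, ~~q4.
        ○ open, literals {q2=T, q3=T, q4=T, q5=T}.
  branch 2 (add ~((q2 -> (q1 -> q4)) -> ~((q3 -> ~q4) | ~q5)), ~q2):
    ~((q2 -> (q1 -> q4)) -> ~((q3 -> ~q4) | ~q5)): α-rule — add (q2 -> (q1 -> q4)), ~~((q3 -> ~q4) | ~q5).
    (q2 -> (q1 -> q4)): β-rule — branch into ~q2  //  (q1 -> q4).
      branch 2.1 (add ~q2):
        ~~((q3 -> ~q4) | ~q5): β-rule — branch into (q3 -> ~q4)  //  ~q5.
          branch 2.1.1 (add (q3 -> ~q4)):
            (q3 -> ~q4): β-rule — branch into ~q3  //  ~q4.
              branch 2.1.1.1 (add ~q3):
                ○ open, literals {q2=F, q3=F}.
              branch 2.1.1.2 (add ~q4):
                ○ open, literals {q2=F, q4=F}.
          branch 2.1.2 (add ~q5):
            ○ open, literals {q2=F, q5=F}.
      branch 2.2 (add (q1 -> q4)):
        ~~((q3 -> ~q4) | ~q5): β-rule — branch into (q3 -> ~q4)  //  ~q5.
          branch 2.2.1 (add (q3 -> ~q4)):
            (q1 -> q4): β-rule — branch into ~q1  //  q4.
              branch 2.2.1.1 (add ~q1):
                (q3 -> ~q4): β-rule — branch into ~q3  //  ~q4.
                  branch 2.2.1.1.1 (add ~q3):
                    ○ open, literals {q1=F, q2=F, q3=F}.
                  branch 2.2.1.1.2 (add ~q4):
                    ○ open, literals {q1=F, q2=F, q4=F}.
              branch 2.2.1.2 (add q4):
                (q3 -> ~q4): β-rule — branch into ~q3  //  ~q4.
                  branch 2.2.1.2.1 (add ~q3):
                    ○ open, literals {q2=F, q3=F, q4=T}.
                  branch 2.2.1.2.2 (add ~q4):
                    × closes — contains both q4 and ~q4.
          branch 2.2.2 (add ~q5):
            (q1 -> q4): β-rule — branch into ~q1  //  q4.
              branch 2.2.2.1 (add ~q1):
                ○ open, literals {q1=F, q2=F, q5=F}.
              branch 2.2.2.2 (add q4):
                ○ open, literals {q2=F, q4=T, q5=F}.
1 branch closed, 10 open.
Each open branch fixes some atoms; the unmentioned ones are free. Counting distinct full assignments: branch {q1=T, q2=T, q4=F} (q3, q5) contributes 4 new; branch {q2=T, q3=T, q4=T, q5=T} (q1) contributes 2 new; branch {q2=F, q3=F} (q5, q1, q4) contributes 8 new; branch {q2=F, q4=F} (q3, q5, q1) contributes 4 new; branch {q2=F, q5=F} (q3, q1, q4) contributes 2 new; branch {q1=F, q2=F, q3=F} (q5, q4) contributes 0 new; branch {q1=F, q2=F, q4=F} (q3, q5) contributes 0 new; branch {q2=F, q3=F, q4=T} (q5, q1) contributes 0 new; branch {q1=F, q2=F, q5=F} (q3, q4) contributes 0 new; branch {q2=F, q4=T, q5=F} (q3, q1) contributes 0 new. Total: 20.

20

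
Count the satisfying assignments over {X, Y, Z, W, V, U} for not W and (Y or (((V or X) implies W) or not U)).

26

Initial set: {(not W and (Y or (((V or X) implies W) or not U)))}.
(not W and (Y or (((V or X) implies W) or not U))): α-rule — add not W, (Y or (((V or X) implies W) or not U)).
(Y or (((V or X) implies W) or not U)): β-rule — branch into Y  //  (((V or X) implies W) or not U).
  branch 1 (add Y):
    ○ open, literals {W=0, Y=1}.
  branch 2 (add (((V or X) implies W) or not U)):
    (((V or X) implies W) or not U): β-rule — branch into ((V or X) implies W)  //  not U.
      branch 2.1 (add ((V or X) implies W)):
        ((V or X) implies W): β-rule — branch into not (V or X)  //  W.
          branch 2.1.1 (add not (V or X)):
            not (V or X): α-rule — add not V, not X.
            ○ open, literals {V=0, W=0, X=0}.
          branch 2.1.2 (add W):
            × closes — contains both W and not W.
      branch 2.2 (add not U):
        ○ open, literals {U=0, W=0}.
1 branch closed, 3 open.
Each open branch fixes some atoms; the unmentioned ones are free. Counting distinct full assignments: branch {W=0, Y=1} (X, Z, V, U) contributes 16 new; branch {V=0, W=0, X=0} (Y, Z, U) contributes 4 new; branch {U=0, W=0} (X, Y, Z, V) contributes 6 new. Total: 26.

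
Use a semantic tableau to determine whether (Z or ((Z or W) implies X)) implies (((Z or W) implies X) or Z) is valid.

Valid

Assume the negation and expand:
Initial set: {not ((Z or ((Z or W) implies X)) implies (((Z or W) implies X) or Z))}.
not ((Z or ((Z or W) implies X)) implies (((Z or W) implies X) or Z)): α-rule — add (Z or ((Z or W) implies X)), not (((Z or W) implies X) or Z).
not (((Z or W) implies X) or Z): α-rule — add not ((Z or W) implies X), not Z.
not ((Z or W) implies X): α-rule — add (Z or W), not X.
(Z or ((Z or W) implies X)): β-rule — branch into Z  //  ((Z or W) implies X).
  branch 1 (add Z):
    × closes — contains both Z and not Z.
  branch 2 (add ((Z or W) implies X)):
    (Z or W): β-rule — branch into Z  //  W.
      branch 2.1 (add Z):
        × closes — contains both Z and not Z.
      branch 2.2 (add W):
        ((Z or W) implies X): β-rule — branch into not (Z or W)  //  X.
          branch 2.2.1 (add not (Z or W)):
            not (Z or W): α-rule — add not Z, not W.
            × closes — contains both W and not W.
          branch 2.2.2 (add X):
            × closes — contains both X and not X.
All 4 branches close.
Every branch closed, so the negation is unsatisfiable and the formula is valid.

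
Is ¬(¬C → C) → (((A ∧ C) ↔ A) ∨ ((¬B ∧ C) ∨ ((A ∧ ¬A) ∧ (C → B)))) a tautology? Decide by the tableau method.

Not valid

Assume the negation and expand:
Initial set: {¬(¬(¬C → C) → (((A ∧ C) ↔ A) ∨ ((¬B ∧ C) ∨ ((A ∧ ¬A) ∧ (C → B)))))}.
¬(¬(¬C → C) → (((A ∧ C) ↔ A) ∨ ((¬B ∧ C) ∨ ((A ∧ ¬A) ∧ (C → B))))): α-rule — add ¬(¬C → C), ¬(((A ∧ C) ↔ A) ∨ ((¬B ∧ C) ∨ ((A ∧ ¬A) ∧ (C → B)))).
¬(¬C → C): α-rule — add ¬C, ¬C.
¬(((A ∧ C) ↔ A) ∨ ((¬B ∧ C) ∨ ((A ∧ ¬A) ∧ (C → B)))): α-rule — add ¬((A ∧ C) ↔ A), ¬((¬B ∧ C) ∨ ((A ∧ ¬A) ∧ (C → B))).
¬((¬B ∧ C) ∨ ((A ∧ ¬A) ∧ (C → B))): α-rule — add ¬(¬B ∧ C), ¬((A ∧ ¬A) ∧ (C → B)).
¬((A ∧ C) ↔ A): β-rule — branch into (A ∧ C), ¬A  //  ¬(A ∧ C), A.
  branch 1 (add (A ∧ C), ¬A):
    (A ∧ C): α-rule — add A, C.
    × closes — contains both A and ¬A.
  branch 2 (add ¬(A ∧ C), A):
    ¬(¬B ∧ C): β-rule — branch into ¬¬B  //  ¬C.
      branch 2.1 (add ¬¬B):
        ¬((A ∧ ¬A) ∧ (C → B)): β-rule — branch into ¬(A ∧ ¬A)  //  ¬(C → B).
          branch 2.1.1 (add ¬(A ∧ ¬A)):
            ¬(A ∧ C): β-rule — branch into ¬A  //  ¬C.
              branch 2.1.1.1 (add ¬A):
                × closes — contains both A and ¬A.
              branch 2.1.1.2 (add ¬C):
                ¬(A ∧ ¬A): β-rule — branch into ¬A  //  ¬¬A.
                  branch 2.1.1.2.1 (add ¬A):
                    × closes — contains both A and ¬A.
                  branch 2.1.1.2.2 (add ¬¬A):
                    ○ open, literals {A=true, B=true, C=false}.
          branch 2.1.2 (add ¬(C → B)):
            ¬(C → B): α-rule — add C, ¬B.
            × closes — contains both C and ¬C.
      branch 2.2 (add ¬C):
        ¬((A ∧ ¬A) ∧ (C → B)): β-rule — branch into ¬(A ∧ ¬A)  //  ¬(C → B).
          branch 2.2.1 (add ¬(A ∧ ¬A)):
            ¬(A ∧ C): β-rule — branch into ¬A  //  ¬C.
              branch 2.2.1.1 (add ¬A):
                × closes — contains both A and ¬A.
              branch 2.2.1.2 (add ¬C):
                ¬(A ∧ ¬A): β-rule — branch into ¬A  //  ¬¬A.
                  branch 2.2.1.2.1 (add ¬A):
                    × closes — contains both A and ¬A.
                  branch 2.2.1.2.2 (add ¬¬A):
                    ○ open, literals {A=true, C=false}.
          branch 2.2.2 (add ¬(C → B)):
            ¬(C → B): α-rule — add C, ¬B.
            × closes — contains both C and ¬C.
7 branches closed, 2 open.
An open branch gives a countermodel: A=true, B=true, C=false (unmentioned atoms arbitrary); under it the original formula is false.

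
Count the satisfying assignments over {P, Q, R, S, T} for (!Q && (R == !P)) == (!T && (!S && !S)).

Initial set: {((!Q && (R == !P)) == (!T && (!S && !S)))}.
((!Q && (R == !P)) == (!T && (!S && !S))): β-rule — branch into (!Q && (R == !P)), (!T && (!S && !S))  //  !(!Q && (R == !P)), !(!T && (!S && !S)).
  branch 1 (add (!Q && (R == !P)), (!T && (!S && !S))):
    (!Q && (R == !P)): α-rule — add !Q, (R == !P).
    (!T && (!S && !S)): α-rule — add !T, (!S && !S).
    (!S && !S): α-rule — add !S, !S.
    (R == !P): β-rule — branch into R, !P  //  !R, !!P.
      branch 1.1 (add R, !P):
        ○ open, literals {P=0, Q=0, R=1, S=0, T=0}.
      branch 1.2 (add !R, !!P):
        ○ open, literals {P=1, Q=0, R=0, S=0, T=0}.
  branch 2 (add !(!Q && (R == !P)), !(!T && (!S && !S))):
    !(!Q && (R == !P)): β-rule — branch into !!Q  //  !(R == !P).
      branch 2.1 (add !!Q):
        !(!T && (!S && !S)): β-rule — branch into !!T  //  !(!S && !S).
          branch 2.1.1 (add !!T):
            ○ open, literals {Q=1, T=1}.
          branch 2.1.2 (add !(!S && !S)):
            !(!S && !S): β-rule — branch into !!S  //  !!S.
              branch 2.1.2.1 (add !!S):
                ○ open, literals {Q=1, S=1}.
              branch 2.1.2.2 (add !!S):
                ○ open, literals {Q=1, S=1}.
      branch 2.2 (add !(R == !P)):
        !(!T && (!S && !S)): β-rule — branch into !!T  //  !(!S && !S).
          branch 2.2.1 (add !!T):
            !(R == !P): β-rule — branch into R, !!P  //  !R, !P.
              branch 2.2.1.1 (add R, !!P):
                ○ open, literals {P=1, R=1, T=1}.
              branch 2.2.1.2 (add !R, !P):
                ○ open, literals {P=0, R=0, T=1}.
          branch 2.2.2 (add !(!S && !S)):
            !(R == !P): β-rule — branch into R, !!P  //  !R, !P.
              branch 2.2.2.1 (add R, !!P):
                !(!S && !S): β-rule — branch into !!S  //  !!S.
                  branch 2.2.2.1.1 (add !!S):
                    ○ open, literals {P=1, R=1, S=1}.
                  branch 2.2.2.1.2 (add !!S):
                    ○ open, literals {P=1, R=1, S=1}.
              branch 2.2.2.2 (add !R, !P):
                !(!S && !S): β-rule — branch into !!S  //  !!S.
                  branch 2.2.2.2.1 (add !!S):
                    ○ open, literals {P=0, R=0, S=1}.
                  branch 2.2.2.2.2 (add !!S):
                    ○ open, literals {P=0, R=0, S=1}.
0 branches closed, 11 open.
Each open branch fixes some atoms; the unmentioned ones are free. Counting distinct full assignments: branch {P=0, Q=0, R=1, S=0, T=0} (none free) contributes 1 new; branch {P=1, Q=0, R=0, S=0, T=0} (none free) contributes 1 new; branch {Q=1, T=1} (P, R, S) contributes 8 new; branch {Q=1, S=1} (P, R, T) contributes 4 new; branch {Q=1, S=1} (P, R, T) contributes 0 new; branch {P=1, R=1, T=1} (Q, S) contributes 2 new; branch {P=0, R=0, T=1} (Q, S) contributes 2 new; branch {P=1, R=1, S=1} (Q, T) contributes 1 new; branch {P=1, R=1, S=1} (Q, T) contributes 0 new; branch {P=0, R=0, S=1} (Q, T) contributes 1 new; branch {P=0, R=0, S=1} (Q, T) contributes 0 new. Total: 20.

20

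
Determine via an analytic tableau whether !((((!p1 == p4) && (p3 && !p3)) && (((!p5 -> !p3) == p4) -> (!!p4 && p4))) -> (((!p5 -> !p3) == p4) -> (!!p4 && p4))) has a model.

Initial set: {!((((!p1 == p4) && (p3 && !p3)) && (((!p5 -> !p3) == p4) -> (!!p4 && p4))) -> (((!p5 -> !p3) == p4) -> (!!p4 && p4)))}.
!((((!p1 == p4) && (p3 && !p3)) && (((!p5 -> !p3) == p4) -> (!!p4 && p4))) -> (((!p5 -> !p3) == p4) -> (!!p4 && p4))): α-rule — add (((!p1 == p4) && (p3 && !p3)) && (((!p5 -> !p3) == p4) -> (!!p4 && p4))), !(((!p5 -> !p3) == p4) -> (!!p4 && p4)).
(((!p1 == p4) && (p3 && !p3)) && (((!p5 -> !p3) == p4) -> (!!p4 && p4))): α-rule — add ((!p1 == p4) && (p3 && !p3)), (((!p5 -> !p3) == p4) -> (!!p4 && p4)).
!(((!p5 -> !p3) == p4) -> (!!p4 && p4)): α-rule — add ((!p5 -> !p3) == p4), !(!!p4 && p4).
((!p1 == p4) && (p3 && !p3)): α-rule — add (!p1 == p4), (p3 && !p3).
(p3 && !p3): α-rule — add p3, !p3.
× closes — contains both p3 and !p3.
All 1 branch closes.
Every branch closed; the formula is unsatisfiable.

Unsatisfiable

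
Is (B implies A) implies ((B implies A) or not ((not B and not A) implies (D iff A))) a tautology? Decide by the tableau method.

Assume the negation and expand:
Initial set: {not ((B implies A) implies ((B implies A) or not ((not B and not A) implies (D iff A))))}.
not ((B implies A) implies ((B implies A) or not ((not B and not A) implies (D iff A)))): α-rule — add (B implies A), not ((B implies A) or not ((not B and not A) implies (D iff A))).
not ((B implies A) or not ((not B and not A) implies (D iff A))): α-rule — add not (B implies A), not not ((not B and not A) implies (D iff A)).
not (B implies A): α-rule — add B, not A.
(B implies A): β-rule — branch into not B  //  A.
  branch 1 (add not B):
    × closes — contains both B and not B.
  branch 2 (add A):
    × closes — contains both A and not A.
All 2 branches close.
Every branch closed, so the negation is unsatisfiable and the formula is valid.

Valid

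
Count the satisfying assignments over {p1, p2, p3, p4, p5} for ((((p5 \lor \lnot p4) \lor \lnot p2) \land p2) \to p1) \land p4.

14

Initial set: {T (((((p5 \lor \lnot p4) \lor \lnot p2) \land p2) \to p1) \land p4)}.
T (((((p5 \lor \lnot p4) \lor \lnot p2) \land p2) \to p1) \land p4): α-rule — add T ((((p5 \lor \lnot p4) \lor \lnot p2) \land p2) \to p1), T p4.
T ((((p5 \lor \lnot p4) \lor \lnot p2) \land p2) \to p1): β-rule — branch into F (((p5 \lor \lnot p4) \lor \lnot p2) \land p2)  //  T p1.
  branch 1 (add F (((p5 \lor \lnot p4) \lor \lnot p2) \land p2)):
    F (((p5 \lor \lnot p4) \lor \lnot p2) \land p2): β-rule — branch into F ((p5 \lor \lnot p4) \lor \lnot p2)  //  F p2.
      branch 1.1 (add F ((p5 \lor \lnot p4) \lor \lnot p2)):
        F ((p5 \lor \lnot p4) \lor \lnot p2): α-rule — add F (p5 \lor \lnot p4), F \lnot p2.
        F (p5 \lor \lnot p4): α-rule — add F p5, F \lnot p4.
        ○ open, literals {p2=T, p4=T, p5=F}.
      branch 1.2 (add F p2):
        ○ open, literals {p2=F, p4=T}.
  branch 2 (add T p1):
    ○ open, literals {p1=T, p4=T}.
0 branches closed, 3 open.
Each open branch fixes some atoms; the unmentioned ones are free. Counting distinct full assignments: branch {p2=T, p4=T, p5=F} (p1, p3) contributes 4 new; branch {p2=F, p4=T} (p1, p3, p5) contributes 8 new; branch {p1=T, p4=T} (p2, p3, p5) contributes 2 new. Total: 14.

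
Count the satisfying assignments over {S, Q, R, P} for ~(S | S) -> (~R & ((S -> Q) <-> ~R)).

Initial set: {(~(S | S) -> (~R & ((S -> Q) <-> ~R)))}.
(~(S | S) -> (~R & ((S -> Q) <-> ~R))): β-rule — branch into ~~(S | S)  //  (~R & ((S -> Q) <-> ~R)).
  branch 1 (add ~~(S | S)):
    ~~(S | S): β-rule — branch into S  //  S.
      branch 1.1 (add S):
        ○ open, literals {S=T}.
      branch 1.2 (add S):
        ○ open, literals {S=T}.
  branch 2 (add (~R & ((S -> Q) <-> ~R))):
    (~R & ((S -> Q) <-> ~R)): α-rule — add ~R, ((S -> Q) <-> ~R).
    ((S -> Q) <-> ~R): β-rule — branch into (S -> Q), ~R  //  ~(S -> Q), ~~R.
      branch 2.1 (add (S -> Q), ~R):
        (S -> Q): β-rule — branch into ~S  //  Q.
          branch 2.1.1 (add ~S):
            ○ open, literals {R=F, S=F}.
          branch 2.1.2 (add Q):
            ○ open, literals {Q=T, R=F}.
      branch 2.2 (add ~(S -> Q), ~~R):
        × closes — contains both R and ~R.
1 branch closed, 4 open.
Each open branch fixes some atoms; the unmentioned ones are free. Counting distinct full assignments: branch {S=T} (Q, R, P) contributes 8 new; branch {S=T} (Q, R, P) contributes 0 new; branch {R=F, S=F} (Q, P) contributes 4 new; branch {Q=T, R=F} (S, P) contributes 0 new. Total: 12.

12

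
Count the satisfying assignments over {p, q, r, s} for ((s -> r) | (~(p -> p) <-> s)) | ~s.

12

Initial set: {(((s -> r) | (~(p -> p) <-> s)) | ~s)}.
(((s -> r) | (~(p -> p) <-> s)) | ~s): β-rule — branch into ((s -> r) | (~(p -> p) <-> s))  //  ~s.
  branch 1 (add ((s -> r) | (~(p -> p) <-> s))):
    ((s -> r) | (~(p -> p) <-> s)): β-rule — branch into (s -> r)  //  (~(p -> p) <-> s).
      branch 1.1 (add (s -> r)):
        (s -> r): β-rule — branch into ~s  //  r.
          branch 1.1.1 (add ~s):
            ○ open, literals {s=0}.
          branch 1.1.2 (add r):
            ○ open, literals {r=1}.
      branch 1.2 (add (~(p -> p) <-> s)):
        (~(p -> p) <-> s): β-rule — branch into ~(p -> p), s  //  ~~(p -> p), ~s.
          branch 1.2.1 (add ~(p -> p), s):
            ~(p -> p): α-rule — add p, ~p.
            × closes — contains both p and ~p.
          branch 1.2.2 (add ~~(p -> p), ~s):
            ~~(p -> p): β-rule — branch into ~p  //  p.
              branch 1.2.2.1 (add ~p):
                ○ open, literals {p=0, s=0}.
              branch 1.2.2.2 (add p):
                ○ open, literals {p=1, s=0}.
  branch 2 (add ~s):
    ○ open, literals {s=0}.
1 branch closed, 5 open.
Each open branch fixes some atoms; the unmentioned ones are free. Counting distinct full assignments: branch {s=0} (p, q, r) contributes 8 new; branch {r=1} (p, q, s) contributes 4 new; branch {p=0, s=0} (q, r) contributes 0 new; branch {p=1, s=0} (q, r) contributes 0 new; branch {s=0} (p, q, r) contributes 0 new. Total: 12.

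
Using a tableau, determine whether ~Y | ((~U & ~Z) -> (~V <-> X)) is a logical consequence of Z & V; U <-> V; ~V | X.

Yes

Initial set: {(Z & V); (U <-> V); (~V | X); ~(~Y | ((~U & ~Z) -> (~V <-> X)))}.
(Z & V): α-rule — add Z, V.
~(~Y | ((~U & ~Z) -> (~V <-> X))): α-rule — add ~~Y, ~((~U & ~Z) -> (~V <-> X)).
~((~U & ~Z) -> (~V <-> X)): α-rule — add (~U & ~Z), ~(~V <-> X).
(~U & ~Z): α-rule — add ~U, ~Z.
× closes — contains both Z and ~Z.
All 1 branch closes.
Every branch closed, so the premises entail the conclusion.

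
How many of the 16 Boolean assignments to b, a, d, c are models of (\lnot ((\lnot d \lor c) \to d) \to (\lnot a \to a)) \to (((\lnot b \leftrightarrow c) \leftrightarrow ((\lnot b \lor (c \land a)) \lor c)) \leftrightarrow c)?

13

Initial set: {T ((\lnot ((\lnot d \lor c) \to d) \to (\lnot a \to a)) \to (((\lnot b \leftrightarrow c) \leftrightarrow ((\lnot b \lor (c \land a)) \lor c)) \leftrightarrow c))}.
T ((\lnot ((\lnot d \lor c) \to d) \to (\lnot a \to a)) \to (((\lnot b \leftrightarrow c) \leftrightarrow ((\lnot b \lor (c \land a)) \lor c)) \leftrightarrow c)): β-rule — branch into F (\lnot ((\lnot d \lor c) \to d) \to (\lnot a \to a))  //  T (((\lnot b \leftrightarrow c) \leftrightarrow ((\lnot b \lor (c \land a)) \lor c)) \leftrightarrow c).
  branch 1 (add F (\lnot ((\lnot d \lor c) \to d) \to (\lnot a \to a))):
    F (\lnot ((\lnot d \lor c) \to d) \to (\lnot a \to a)): α-rule — add T \lnot ((\lnot d \lor c) \to d), F (\lnot a \to a).
    T \lnot ((\lnot d \lor c) \to d): α-rule — add T (\lnot d \lor c), F d.
    F (\lnot a \to a): α-rule — add T \lnot a, F a.
    T (\lnot d \lor c): β-rule — branch into T \lnot d  //  T c.
      branch 1.1 (add T \lnot d):
        ○ open, literals {a=false, d=false}.
      branch 1.2 (add T c):
        ○ open, literals {a=false, c=true, d=false}.
  branch 2 (add T (((\lnot b \leftrightarrow c) \leftrightarrow ((\lnot b \lor (c \land a)) \lor c)) \leftrightarrow c)):
    T (((\lnot b \leftrightarrow c) \leftrightarrow ((\lnot b \lor (c \land a)) \lor c)) \leftrightarrow c): β-rule — branch into T ((\lnot b \leftrightarrow c) \leftrightarrow ((\lnot b \lor (c \land a)) \lor c)), T c  //  F ((\lnot b \leftrightarrow c) \leftrightarrow ((\lnot b \lor (c \land a)) \lor c)), F c.
      branch 2.1 (add T ((\lnot b \leftrightarrow c) \leftrightarrow ((\lnot b \lor (c \land a)) \lor c)), T c):
        T ((\lnot b \leftrightarrow c) \leftrightarrow ((\lnot b \lor (c \land a)) \lor c)): β-rule — branch into T (\lnot b \leftrightarrow c), T ((\lnot b \lor (c \land a)) \lor c)  //  F (\lnot b \leftrightarrow c), F ((\lnot b \lor (c \land a)) \lor c).
          branch 2.1.1 (add T (\lnot b \leftrightarrow c), T ((\lnot b \lor (c \land a)) \lor c)):
            T (\lnot b \leftrightarrow c): β-rule — branch into T \lnot b, T c  //  F \lnot b, F c.
              branch 2.1.1.1 (add T \lnot b, T c):
                T ((\lnot b \lor (c \land a)) \lor c): β-rule — branch into T (\lnot b \lor (c \land a))  //  T c.
                  branch 2.1.1.1.1 (add T (\lnot b \lor (c \land a))):
                    T (\lnot b \lor (c \land a)): β-rule — branch into T \lnot b  //  T (c \land a).
                      branch 2.1.1.1.1.1 (add T \lnot b):
                        ○ open, literals {b=false, c=true}.
                      branch 2.1.1.1.1.2 (add T (c \land a)):
                        T (c \land a): α-rule — add T c, T a.
                        ○ open, literals {a=true, b=false, c=true}.
                  branch 2.1.1.1.2 (add T c):
                    ○ open, literals {b=false, c=true}.
              branch 2.1.1.2 (add F \lnot b, F c):
                × closes — contains both c and \lnot c.
          branch 2.1.2 (add F (\lnot b \leftrightarrow c), F ((\lnot b \lor (c \land a)) \lor c)):
            F ((\lnot b \lor (c \land a)) \lor c): α-rule — add F (\lnot b \lor (c \land a)), F c.
            × closes — contains both c and \lnot c.
      branch 2.2 (add F ((\lnot b \leftrightarrow c) \leftrightarrow ((\lnot b \lor (c \land a)) \lor c)), F c):
        F ((\lnot b \leftrightarrow c) \leftrightarrow ((\lnot b \lor (c \land a)) \lor c)): β-rule — branch into T (\lnot b \leftrightarrow c), F ((\lnot b \lor (c \land a)) \lor c)  //  F (\lnot b \leftrightarrow c), T ((\lnot b \lor (c \land a)) \lor c).
          branch 2.2.1 (add T (\lnot b \leftrightarrow c), F ((\lnot b \lor (c \land a)) \lor c)):
            F ((\lnot b \lor (c \land a)) \lor c): α-rule — add F (\lnot b \lor (c \land a)), F c.
            F (\lnot b \lor (c \land a)): α-rule — add F \lnot b, F (c \land a).
            T (\lnot b \leftrightarrow c): β-rule — branch into T \lnot b, T c  //  F \lnot b, F c.
              branch 2.2.1.1 (add T \lnot b, T c):
                × closes — contains both b and \lnot b.
              branch 2.2.1.2 (add F \lnot b, F c):
                F (c \land a): β-rule — branch into F c  //  F a.
                  branch 2.2.1.2.1 (add F c):
                    ○ open, literals {b=true, c=false}.
                  branch 2.2.1.2.2 (add F a):
                    ○ open, literals {a=false, b=true, c=false}.
          branch 2.2.2 (add F (\lnot b \leftrightarrow c), T ((\lnot b \lor (c \land a)) \lor c)):
            F (\lnot b \leftrightarrow c): β-rule — branch into T \lnot b, F c  //  F \lnot b, T c.
              branch 2.2.2.1 (add T \lnot b, F c):
                T ((\lnot b \lor (c \land a)) \lor c): β-rule — branch into T (\lnot b \lor (c \land a))  //  T c.
                  branch 2.2.2.1.1 (add T (\lnot b \lor (c \land a))):
                    T (\lnot b \lor (c \land a)): β-rule — branch into T \lnot b  //  T (c \land a).
                      branch 2.2.2.1.1.1 (add T \lnot b):
                        ○ open, literals {b=false, c=false}.
                      branch 2.2.2.1.1.2 (add T (c \land a)):
                        T (c \land a): α-rule — add T c, T a.
                        × closes — contains both c and \lnot c.
                  branch 2.2.2.1.2 (add T c):
                    × closes — contains both c and \lnot c.
              branch 2.2.2.2 (add F \lnot b, T c):
                × closes — contains both c and \lnot c.
6 branches closed, 8 open.
Each open branch fixes some atoms; the unmentioned ones are free. Counting distinct full assignments: branch {a=false, d=false} (b, c) contributes 4 new; branch {a=false, c=true, d=false} (b) contributes 0 new; branch {b=false, c=true} (a, d) contributes 3 new; branch {a=true, b=false, c=true} (d) contributes 0 new; branch {b=false, c=true} (a, d) contributes 0 new; branch {b=true, c=false} (a, d) contributes 3 new; branch {a=false, b=true, c=false} (d) contributes 0 new; branch {b=false, c=false} (a, d) contributes 3 new. Total: 13.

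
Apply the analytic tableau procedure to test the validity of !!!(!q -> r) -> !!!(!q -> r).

Valid

Assume the negation and expand:
Initial set: {!(!!!(!q -> r) -> !!!(!q -> r))}.
!(!!!(!q -> r) -> !!!(!q -> r)): α-rule — add !!!(!q -> r), !!!!(!q -> r).
!!!(!q -> r): drop double negation, giving !(!q -> r).
!!!!(!q -> r): drop double negation, giving !!(!q -> r).
!(!q -> r): α-rule — add !q, !r.
!!(!q -> r): β-rule — branch into !!q  //  r.
  branch 1 (add !!q):
    × closes — contains both q and !q.
  branch 2 (add r):
    × closes — contains both r and !r.
All 2 branches close.
Every branch closed, so the negation is unsatisfiable and the formula is valid.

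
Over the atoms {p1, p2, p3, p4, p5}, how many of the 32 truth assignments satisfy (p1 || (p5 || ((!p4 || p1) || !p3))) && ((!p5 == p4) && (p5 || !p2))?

Initial set: {((p1 || (p5 || ((!p4 || p1) || !p3))) && ((!p5 == p4) && (p5 || !p2)))}.
((p1 || (p5 || ((!p4 || p1) || !p3))) && ((!p5 == p4) && (p5 || !p2))): α-rule — add (p1 || (p5 || ((!p4 || p1) || !p3))), ((!p5 == p4) && (p5 || !p2)).
((!p5 == p4) && (p5 || !p2)): α-rule — add (!p5 == p4), (p5 || !p2).
(p1 || (p5 || ((!p4 || p1) || !p3))): β-rule — branch into p1  //  (p5 || ((!p4 || p1) || !p3)).
  branch 1 (add p1):
    (!p5 == p4): β-rule — branch into !p5, p4  //  !!p5, !p4.
      branch 1.1 (add !p5, p4):
        (p5 || !p2): β-rule — branch into p5  //  !p2.
          branch 1.1.1 (add p5):
            × closes — contains both p5 and !p5.
          branch 1.1.2 (add !p2):
            ○ open, literals {p1=T, p2=F, p4=T, p5=F}.
      branch 1.2 (add !!p5, !p4):
        (p5 || !p2): β-rule — branch into p5  //  !p2.
          branch 1.2.1 (add p5):
            ○ open, literals {p1=T, p4=F, p5=T}.
          branch 1.2.2 (add !p2):
            ○ open, literals {p1=T, p2=F, p4=F, p5=T}.
  branch 2 (add (p5 || ((!p4 || p1) || !p3))):
    (!p5 == p4): β-rule — branch into !p5, p4  //  !!p5, !p4.
      branch 2.1 (add !p5, p4):
        (p5 || !p2): β-rule — branch into p5  //  !p2.
          branch 2.1.1 (add p5):
            × closes — contains both p5 and !p5.
          branch 2.1.2 (add !p2):
            (p5 || ((!p4 || p1) || !p3)): β-rule — branch into p5  //  ((!p4 || p1) || !p3).
              branch 2.1.2.1 (add p5):
                × closes — contains both p5 and !p5.
              branch 2.1.2.2 (add ((!p4 || p1) || !p3)):
                ((!p4 || p1) || !p3): β-rule — branch into (!p4 || p1)  //  !p3.
                  branch 2.1.2.2.1 (add (!p4 || p1)):
                    (!p4 || p1): β-rule — branch into !p4  //  p1.
                      branch 2.1.2.2.1.1 (add !p4):
                        × closes — contains both p4 and !p4.
                      branch 2.1.2.2.1.2 (add p1):
                        ○ open, literals {p1=T, p2=F, p4=T, p5=F}.
                  branch 2.1.2.2.2 (add !p3):
                    ○ open, literals {p2=F, p3=F, p4=T, p5=F}.
      branch 2.2 (add !!p5, !p4):
        (p5 || !p2): β-rule — branch into p5  //  !p2.
          branch 2.2.1 (add p5):
            (p5 || ((!p4 || p1) || !p3)): β-rule — branch into p5  //  ((!p4 || p1) || !p3).
              branch 2.2.1.1 (add p5):
                ○ open, literals {p4=F, p5=T}.
              branch 2.2.1.2 (add ((!p4 || p1) || !p3)):
                ((!p4 || p1) || !p3): β-rule — branch into (!p4 || p1)  //  !p3.
                  branch 2.2.1.2.1 (add (!p4 || p1)):
                    (!p4 || p1): β-rule — branch into !p4  //  p1.
                      branch 2.2.1.2.1.1 (add !p4):
                        ○ open, literals {p4=F, p5=T}.
                      branch 2.2.1.2.1.2 (add p1):
                        ○ open, literals {p1=T, p4=F, p5=T}.
                  branch 2.2.1.2.2 (add !p3):
                    ○ open, literals {p3=F, p4=F, p5=T}.
          branch 2.2.2 (add !p2):
            (p5 || ((!p4 || p1) || !p3)): β-rule — branch into p5  //  ((!p4 || p1) || !p3).
              branch 2.2.2.1 (add p5):
                ○ open, literals {p2=F, p4=F, p5=T}.
              branch 2.2.2.2 (add ((!p4 || p1) || !p3)):
                ((!p4 || p1) || !p3): β-rule — branch into (!p4 || p1)  //  !p3.
                  branch 2.2.2.2.1 (add (!p4 || p1)):
                    (!p4 || p1): β-rule — branch into !p4  //  p1.
                      branch 2.2.2.2.1.1 (add !p4):
                        ○ open, literals {p2=F, p4=F, p5=T}.
                      branch 2.2.2.2.1.2 (add p1):
                        ○ open, literals {p1=T, p2=F, p4=F, p5=T}.
                  branch 2.2.2.2.2 (add !p3):
                    ○ open, literals {p2=F, p3=F, p4=F, p5=T}.
4 branches closed, 13 open.
Each open branch fixes some atoms; the unmentioned ones are free. Counting distinct full assignments: branch {p1=T, p2=F, p4=T, p5=F} (p3) contributes 2 new; branch {p1=T, p4=F, p5=T} (p2, p3) contributes 4 new; branch {p1=T, p2=F, p4=F, p5=T} (p3) contributes 0 new; branch {p1=T, p2=F, p4=T, p5=F} (p3) contributes 0 new; branch {p2=F, p3=F, p4=T, p5=F} (p1) contributes 1 new; branch {p4=F, p5=T} (p1, p2, p3) contributes 4 new; branch {p4=F, p5=T} (p1, p2, p3) contributes 0 new; branch {p1=T, p4=F, p5=T} (p2, p3) contributes 0 new; branch {p3=F, p4=F, p5=T} (p1, p2) contributes 0 new; branch {p2=F, p4=F, p5=T} (p1, p3) contributes 0 new; branch {p2=F, p4=F, p5=T} (p1, p3) contributes 0 new; branch {p1=T, p2=F, p4=F, p5=T} (p3) contributes 0 new; branch {p2=F, p3=F, p4=F, p5=T} (p1) contributes 0 new. Total: 11.

11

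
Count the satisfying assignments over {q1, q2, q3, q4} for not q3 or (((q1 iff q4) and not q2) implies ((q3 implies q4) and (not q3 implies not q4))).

Initial set: {(not q3 or (((q1 iff q4) and not q2) implies ((q3 implies q4) and (not q3 implies not q4))))}.
(not q3 or (((q1 iff q4) and not q2) implies ((q3 implies q4) and (not q3 implies not q4)))): β-rule — branch into not q3  //  (((q1 iff q4) and not q2) implies ((q3 implies q4) and (not q3 implies not q4))).
  branch 1 (add not q3):
    ○ open, literals {q3=F}.
  branch 2 (add (((q1 iff q4) and not q2) implies ((q3 implies q4) and (not q3 implies not q4)))):
    (((q1 iff q4) and not q2) implies ((q3 implies q4) and (not q3 implies not q4))): β-rule — branch into not ((q1 iff q4) and not q2)  //  ((q3 implies q4) and (not q3 implies not q4)).
      branch 2.1 (add not ((q1 iff q4) and not q2)):
        not ((q1 iff q4) and not q2): β-rule — branch into not (q1 iff q4)  //  not not q2.
          branch 2.1.1 (add not (q1 iff q4)):
            not (q1 iff q4): β-rule — branch into q1, not q4  //  not q1, q4.
              branch 2.1.1.1 (add q1, not q4):
                ○ open, literals {q1=T, q4=F}.
              branch 2.1.1.2 (add not q1, q4):
                ○ open, literals {q1=F, q4=T}.
          branch 2.1.2 (add not not q2):
            ○ open, literals {q2=T}.
      branch 2.2 (add ((q3 implies q4) and (not q3 implies not q4))):
        ((q3 implies q4) and (not q3 implies not q4)): α-rule — add (q3 implies q4), (not q3 implies not q4).
        (q3 implies q4): β-rule — branch into not q3  //  q4.
          branch 2.2.1 (add not q3):
            (not q3 implies not q4): β-rule — branch into not not q3  //  not q4.
              branch 2.2.1.1 (add not not q3):
                × closes — contains both q3 and not q3.
              branch 2.2.1.2 (add not q4):
                ○ open, literals {q3=F, q4=F}.
          branch 2.2.2 (add q4):
            (not q3 implies not q4): β-rule — branch into not not q3  //  not q4.
              branch 2.2.2.1 (add not not q3):
                ○ open, literals {q3=T, q4=T}.
              branch 2.2.2.2 (add not q4):
                × closes — contains both q4 and not q4.
2 branches closed, 6 open.
Each open branch fixes some atoms; the unmentioned ones are free. Counting distinct full assignments: branch {q3=F} (q1, q2, q4) contributes 8 new; branch {q1=T, q4=F} (q2, q3) contributes 2 new; branch {q1=F, q4=T} (q2, q3) contributes 2 new; branch {q2=T} (q1, q3, q4) contributes 2 new; branch {q3=F, q4=F} (q1, q2) contributes 0 new; branch {q3=T, q4=T} (q1, q2) contributes 1 new. Total: 15.

15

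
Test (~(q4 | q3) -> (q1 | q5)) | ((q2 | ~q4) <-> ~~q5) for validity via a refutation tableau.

Not valid

Assume the negation and expand:
Initial set: {~((~(q4 | q3) -> (q1 | q5)) | ((q2 | ~q4) <-> ~~q5))}.
~((~(q4 | q3) -> (q1 | q5)) | ((q2 | ~q4) <-> ~~q5)): α-rule — add ~(~(q4 | q3) -> (q1 | q5)), ~((q2 | ~q4) <-> ~~q5).
~(~(q4 | q3) -> (q1 | q5)): α-rule — add ~(q4 | q3), ~(q1 | q5).
~(q4 | q3): α-rule — add ~q4, ~q3.
~(q1 | q5): α-rule — add ~q1, ~q5.
~((q2 | ~q4) <-> ~~q5): β-rule — branch into (q2 | ~q4), ~~~q5  //  ~(q2 | ~q4), ~~q5.
  branch 1 (add (q2 | ~q4), ~~~q5):
    ~~~q5: drop double negation, giving ~q5.
    (q2 | ~q4): β-rule — branch into q2  //  ~q4.
      branch 1.1 (add q2):
        ○ open, literals {q1=F, q2=T, q3=F, q4=F, q5=F}.
      branch 1.2 (add ~q4):
        ○ open, literals {q1=F, q3=F, q4=F, q5=F}.
  branch 2 (add ~(q2 | ~q4), ~~q5):
    ~(q2 | ~q4): α-rule — add ~q2, ~~q4.
    × closes — contains both q4 and ~q4.
1 branch closed, 2 open.
An open branch gives a countermodel: q1=F, q2=T, q3=F, q4=F, q5=F (unmentioned atoms arbitrary); under it the original formula is false.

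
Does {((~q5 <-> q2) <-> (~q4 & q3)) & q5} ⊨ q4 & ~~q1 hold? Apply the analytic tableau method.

Initial set: {(((~q5 <-> q2) <-> (~q4 & q3)) & q5); ~(q4 & ~~q1)}.
(((~q5 <-> q2) <-> (~q4 & q3)) & q5): α-rule — add ((~q5 <-> q2) <-> (~q4 & q3)), q5.
~(q4 & ~~q1): β-rule — branch into ~q4  //  ~~~q1.
  branch 1 (add ~q4):
    ((~q5 <-> q2) <-> (~q4 & q3)): β-rule — branch into (~q5 <-> q2), (~q4 & q3)  //  ~(~q5 <-> q2), ~(~q4 & q3).
      branch 1.1 (add (~q5 <-> q2), (~q4 & q3)):
        (~q4 & q3): α-rule — add ~q4, q3.
        (~q5 <-> q2): β-rule — branch into ~q5, q2  //  ~~q5, ~q2.
          branch 1.1.1 (add ~q5, q2):
            × closes — contains both q5 and ~q5.
          branch 1.1.2 (add ~~q5, ~q2):
            ○ open, literals {q2=false, q3=true, q4=false, q5=true}.
      branch 1.2 (add ~(~q5 <-> q2), ~(~q4 & q3)):
        ~(~q5 <-> q2): β-rule — branch into ~q5, ~q2  //  ~~q5, q2.
          branch 1.2.1 (add ~q5, ~q2):
            × closes — contains both q5 and ~q5.
          branch 1.2.2 (add ~~q5, q2):
            ~(~q4 & q3): β-rule — branch into ~~q4  //  ~q3.
              branch 1.2.2.1 (add ~~q4):
                × closes — contains both q4 and ~q4.
              branch 1.2.2.2 (add ~q3):
                ○ open, literals {q2=true, q3=false, q4=false, q5=true}.
  branch 2 (add ~~~q1):
    ~~~q1: drop double negation, giving ~q1.
    ((~q5 <-> q2) <-> (~q4 & q3)): β-rule — branch into (~q5 <-> q2), (~q4 & q3)  //  ~(~q5 <-> q2), ~(~q4 & q3).
      branch 2.1 (add (~q5 <-> q2), (~q4 & q3)):
        (~q4 & q3): α-rule — add ~q4, q3.
        (~q5 <-> q2): β-rule — branch into ~q5, q2  //  ~~q5, ~q2.
          branch 2.1.1 (add ~q5, q2):
            × closes — contains both q5 and ~q5.
          branch 2.1.2 (add ~~q5, ~q2):
            ○ open, literals {q1=false, q2=false, q3=true, q4=false, q5=true}.
      branch 2.2 (add ~(~q5 <-> q2), ~(~q4 & q3)):
        ~(~q5 <-> q2): β-rule — branch into ~q5, ~q2  //  ~~q5, q2.
          branch 2.2.1 (add ~q5, ~q2):
            × closes — contains both q5 and ~q5.
          branch 2.2.2 (add ~~q5, q2):
            ~(~q4 & q3): β-rule — branch into ~~q4  //  ~q3.
              branch 2.2.2.1 (add ~~q4):
                ○ open, literals {q1=false, q2=true, q4=true, q5=true}.
              branch 2.2.2.2 (add ~q3):
                ○ open, literals {q1=false, q2=true, q3=false, q5=true}.
5 branches closed, 5 open.
An open branch gives a countermodel: q2=false, q3=true, q4=false, q5=true (unmentioned atoms arbitrary); the premises hold there but the conclusion fails.

No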